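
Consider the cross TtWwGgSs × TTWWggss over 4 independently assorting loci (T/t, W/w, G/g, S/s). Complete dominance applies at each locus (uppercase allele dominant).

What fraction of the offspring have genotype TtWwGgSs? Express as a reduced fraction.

TtWwGgSs gametes: TWGS×1, TWGs×1, TWgS×1, TWgs×1, TwGS×1, TwGs×1, TwgS×1, Twgs×1, tWGS×1, tWGs×1, tWgS×1, tWgs×1, twGS×1, twGs×1, twgS×1, twgs×1
TTWWggss gametes: TWgs×16
TtWwGgSs×TTWWggss grid (16·16=256): TTWWGgSs=16 TTWWGgss=16 TTWWggSs=16 TTWWggss=16 TTWwGgSs=16 TTWwGgss=16 TTWwggSs=16 TTWwggss=16 TtWWGgSs=16 TtWWGgss=16 TtWWggSs=16 TtWWggss=16 TtWwGgSs=16 TtWwGgss=16 TtWwggSs=16 TtWwggss=16
TtWwGgSs hits 16/256; gcd=16; 16÷16/256÷16 = 1/16

P(TtWwGgSs) = 1/16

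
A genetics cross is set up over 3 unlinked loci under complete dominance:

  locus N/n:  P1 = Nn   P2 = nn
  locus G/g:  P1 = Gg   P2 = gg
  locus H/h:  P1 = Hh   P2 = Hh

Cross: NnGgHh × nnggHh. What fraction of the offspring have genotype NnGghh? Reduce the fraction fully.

P(NnGghh) = 1/16

NnGgHh gametes: NGH×1, NGh×1, NgH×1, Ngh×1, nGH×1, nGh×1, ngH×1, ngh×1
nnggHh gametes: ngH×4, ngh×4
NnGgHh×nnggHh grid (8·8=64): NnGgHH=4 NnGgHh=8 NnGghh=4 NnggHH=4 NnggHh=8 Nngghh=4 nnGgHH=4 nnGgHh=8 nnGghh=4 nnggHH=4 nnggHh=8 nngghh=4
NnGghh hits 4/64; gcd=4; 4÷4/64÷4 = 1/16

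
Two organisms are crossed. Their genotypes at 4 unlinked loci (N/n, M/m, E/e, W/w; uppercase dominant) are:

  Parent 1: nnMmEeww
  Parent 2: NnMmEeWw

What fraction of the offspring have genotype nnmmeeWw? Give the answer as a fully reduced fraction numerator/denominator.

nnMmEeww gametes: nMEw×4, nMew×4, nmEw×4, nmew×4
NnMmEeWw gametes: NMEW×1, NMEw×1, NMeW×1, NMew×1, NmEW×1, NmEw×1, NmeW×1, Nmew×1, nMEW×1, nMEw×1, nMeW×1, nMew×1, nmEW×1, nmEw×1, nmeW×1, nmew×1
nnMmEeww×NnMmEeWw grid (16·16=256): NnMMEEWw=4 NnMMEEww=4 NnMMEeWw=8 NnMMEeww=8 NnMMeeWw=4 NnMMeeww=4 NnMmEEWw=8 NnMmEEww=8 NnMmEeWw=16 NnMmEeww=16 NnMmeeWw=8 NnMmeeww=8 NnmmEEWw=4 NnmmEEww=4 NnmmEeWw=8 NnmmEeww=8 NnmmeeWw=4 Nnmmeeww=4 nnMMEEWw=4 nnMMEEww=4 nnMMEeWw=8 nnMMEeww=8 nnMMeeWw=4 nnMMeeww=4 nnMmEEWw=8 nnMmEEww=8 nnMmEeWw=16 nnMmEeww=16 nnMmeeWw=8 nnMmeeww=8 nnmmEEWw=4 nnmmEEww=4 nnmmEeWw=8 nnmmEeww=8 nnmmeeWw=4 nnmmeeww=4
nnmmeeWw hits 4/256; gcd=4; 4÷4/256÷4 = 1/64

P(nnmmeeWw) = 1/64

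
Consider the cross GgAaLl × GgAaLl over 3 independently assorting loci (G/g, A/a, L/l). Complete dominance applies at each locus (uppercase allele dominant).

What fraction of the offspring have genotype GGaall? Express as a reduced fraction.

P(GGaall) = 1/64

GgAaLl gametes: GAL×1, GAl×1, GaL×1, Gal×1, gAL×1, gAl×1, gaL×1, gal×1
GgAaLl gametes: GAL×1, GAl×1, GaL×1, Gal×1, gAL×1, gAl×1, gaL×1, gal×1
GgAaLl×GgAaLl grid (8·8=64): GGAALL=1 GGAALl=2 GGAAll=1 GGAaLL=2 GGAaLl=4 GGAall=2 GGaaLL=1 GGaaLl=2 GGaall=1 GgAALL=2 GgAALl=4 GgAAll=2 GgAaLL=4 GgAaLl=8 GgAall=4 GgaaLL=2 GgaaLl=4 Ggaall=2 ggAALL=1 ggAALl=2 ggAAll=1 ggAaLL=2 ggAaLl=4 ggAall=2 ggaaLL=1 ggaaLl=2 ggaall=1
GGaall hits 1/64; gcd=1; 1÷1/64÷1 = 1/64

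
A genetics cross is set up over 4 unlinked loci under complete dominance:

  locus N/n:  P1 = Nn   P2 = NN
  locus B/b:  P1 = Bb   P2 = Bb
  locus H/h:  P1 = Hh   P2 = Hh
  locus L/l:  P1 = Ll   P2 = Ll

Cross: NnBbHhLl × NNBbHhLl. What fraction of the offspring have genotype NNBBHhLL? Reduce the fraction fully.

P(NNBBHhLL) = 1/64

NnBbHhLl gametes: NBHL×1, NBHl×1, NBhL×1, NBhl×1, NbHL×1, NbHl×1, NbhL×1, Nbhl×1, nBHL×1, nBHl×1, nBhL×1, nBhl×1, nbHL×1, nbHl×1, nbhL×1, nbhl×1
NNBbHhLl gametes: NBHL×2, NBHl×2, NBhL×2, NBhl×2, NbHL×2, NbHl×2, NbhL×2, Nbhl×2
NnBbHhLl×NNBbHhLl grid (16·16=256): NNBBHHLL=2 NNBBHHLl=4 NNBBHHll=2 NNBBHhLL=4 NNBBHhLl=8 NNBBHhll=4 NNBBhhLL=2 NNBBhhLl=4 NNBBhhll=2 NNBbHHLL=4 NNBbHHLl=8 NNBbHHll=4 NNBbHhLL=8 NNBbHhLl=16 NNBbHhll=8 NNBbhhLL=4 NNBbhhLl=8 NNBbhhll=4 NNbbHHLL=2 NNbbHHLl=4 NNbbHHll=2 NNbbHhLL=4 NNbbHhLl=8 NNbbHhll=4 NNbbhhLL=2 NNbbhhLl=4 NNbbhhll=2 NnBBHHLL=2 NnBBHHLl=4 NnBBHHll=2 NnBBHhLL=4 NnBBHhLl=8 NnBBHhll=4 NnBBhhLL=2 NnBBhhLl=4 NnBBhhll=2 NnBbHHLL=4 NnBbHHLl=8 NnBbHHll=4 NnBbHhLL=8 NnBbHhLl=16 NnBbHhll=8 NnBbhhLL=4 NnBbhhLl=8 NnBbhhll=4 NnbbHHLL=2 NnbbHHLl=4 NnbbHHll=2 NnbbHhLL=4 NnbbHhLl=8 NnbbHhll=4 NnbbhhLL=2 NnbbhhLl=4 Nnbbhhll=2
NNBBHhLL hits 4/256; gcd=4; 4÷4/256÷4 = 1/64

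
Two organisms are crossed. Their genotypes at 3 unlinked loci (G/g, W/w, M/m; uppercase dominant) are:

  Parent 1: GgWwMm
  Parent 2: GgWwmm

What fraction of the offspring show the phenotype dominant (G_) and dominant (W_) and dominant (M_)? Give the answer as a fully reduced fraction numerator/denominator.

GgWwMm gametes: GWM×1, GWm×1, GwM×1, Gwm×1, gWM×1, gWm×1, gwM×1, gwm×1
GgWwmm gametes: GWm×2, Gwm×2, gWm×2, gwm×2
GgWwMm×GgWwmm grid (8·8=64): GGWWMm=2 GGWWmm=2 GGWwMm=4 GGWwmm=4 GGwwMm=2 GGwwmm=2 GgWWMm=4 GgWWmm=4 GgWwMm=8 GgWwmm=8 GgwwMm=4 Ggwwmm=4 ggWWMm=2 ggWWmm=2 ggWwMm=4 ggWwmm=4 ggwwMm=2 ggwwmm=2
G_ W_ M_ hits 18/64; gcd=2; 18÷2/64÷2 = 9/32

P(G_ W_ M_) = 9/32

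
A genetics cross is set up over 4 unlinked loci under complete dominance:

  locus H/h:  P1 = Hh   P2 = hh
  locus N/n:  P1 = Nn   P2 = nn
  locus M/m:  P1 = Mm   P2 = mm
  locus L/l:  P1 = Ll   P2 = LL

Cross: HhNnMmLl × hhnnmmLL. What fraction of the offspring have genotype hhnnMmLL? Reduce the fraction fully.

P(hhnnMmLL) = 1/16

HhNnMmLl gametes: HNML×1, HNMl×1, HNmL×1, HNml×1, HnML×1, HnMl×1, HnmL×1, Hnml×1, hNML×1, hNMl×1, hNmL×1, hNml×1, hnML×1, hnMl×1, hnmL×1, hnml×1
hhnnmmLL gametes: hnmL×16
HhNnMmLl×hhnnmmLL grid (16·16=256): HhNnMmLL=16 HhNnMmLl=16 HhNnmmLL=16 HhNnmmLl=16 HhnnMmLL=16 HhnnMmLl=16 HhnnmmLL=16 HhnnmmLl=16 hhNnMmLL=16 hhNnMmLl=16 hhNnmmLL=16 hhNnmmLl=16 hhnnMmLL=16 hhnnMmLl=16 hhnnmmLL=16 hhnnmmLl=16
hhnnMmLL hits 16/256; gcd=16; 16÷16/256÷16 = 1/16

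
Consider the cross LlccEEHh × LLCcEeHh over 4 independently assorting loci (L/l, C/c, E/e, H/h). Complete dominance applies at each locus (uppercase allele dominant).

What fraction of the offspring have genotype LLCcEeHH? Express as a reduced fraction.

P(LLCcEeHH) = 1/32

LlccEEHh gametes: LcEH×4, LcEh×4, lcEH×4, lcEh×4
LLCcEeHh gametes: LCEH×2, LCEh×2, LCeH×2, LCeh×2, LcEH×2, LcEh×2, LceH×2, Lceh×2
LlccEEHh×LLCcEeHh grid (16·16=256): LLCcEEHH=8 LLCcEEHh=16 LLCcEEhh=8 LLCcEeHH=8 LLCcEeHh=16 LLCcEehh=8 LLccEEHH=8 LLccEEHh=16 LLccEEhh=8 LLccEeHH=8 LLccEeHh=16 LLccEehh=8 LlCcEEHH=8 LlCcEEHh=16 LlCcEEhh=8 LlCcEeHH=8 LlCcEeHh=16 LlCcEehh=8 LlccEEHH=8 LlccEEHh=16 LlccEEhh=8 LlccEeHH=8 LlccEeHh=16 LlccEehh=8
LLCcEeHH hits 8/256; gcd=8; 8÷8/256÷8 = 1/32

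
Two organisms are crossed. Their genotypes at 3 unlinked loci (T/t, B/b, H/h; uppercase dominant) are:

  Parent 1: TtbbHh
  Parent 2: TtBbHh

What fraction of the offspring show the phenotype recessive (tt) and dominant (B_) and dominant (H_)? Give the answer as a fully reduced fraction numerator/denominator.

P(tt B_ H_) = 3/32

TtbbHh gametes: TbH×2, Tbh×2, tbH×2, tbh×2
TtBbHh gametes: TBH×1, TBh×1, TbH×1, Tbh×1, tBH×1, tBh×1, tbH×1, tbh×1
TtbbHh×TtBbHh grid (8·8=64): TTBbHH=2 TTBbHh=4 TTBbhh=2 TTbbHH=2 TTbbHh=4 TTbbhh=2 TtBbHH=4 TtBbHh=8 TtBbhh=4 TtbbHH=4 TtbbHh=8 Ttbbhh=4 ttBbHH=2 ttBbHh=4 ttBbhh=2 ttbbHH=2 ttbbHh=4 ttbbhh=2
tt B_ H_ hits 6/64; gcd=2; 6÷2/64÷2 = 3/32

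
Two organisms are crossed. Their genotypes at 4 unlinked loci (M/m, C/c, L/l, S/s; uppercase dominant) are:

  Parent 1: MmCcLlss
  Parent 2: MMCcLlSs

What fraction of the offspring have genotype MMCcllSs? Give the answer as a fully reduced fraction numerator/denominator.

MmCcLlss gametes: MCLs×2, MCls×2, McLs×2, Mcls×2, mCLs×2, mCls×2, mcLs×2, mcls×2
MMCcLlSs gametes: MCLS×2, MCLs×2, MClS×2, MCls×2, McLS×2, McLs×2, MclS×2, Mcls×2
MmCcLlss×MMCcLlSs grid (16·16=256): MMCCLLSs=4 MMCCLLss=4 MMCCLlSs=8 MMCCLlss=8 MMCCllSs=4 MMCCllss=4 MMCcLLSs=8 MMCcLLss=8 MMCcLlSs=16 MMCcLlss=16 MMCcllSs=8 MMCcllss=8 MMccLLSs=4 MMccLLss=4 MMccLlSs=8 MMccLlss=8 MMccllSs=4 MMccllss=4 MmCCLLSs=4 MmCCLLss=4 MmCCLlSs=8 MmCCLlss=8 MmCCllSs=4 MmCCllss=4 MmCcLLSs=8 MmCcLLss=8 MmCcLlSs=16 MmCcLlss=16 MmCcllSs=8 MmCcllss=8 MmccLLSs=4 MmccLLss=4 MmccLlSs=8 MmccLlss=8 MmccllSs=4 Mmccllss=4
MMCcllSs hits 8/256; gcd=8; 8÷8/256÷8 = 1/32

P(MMCcllSs) = 1/32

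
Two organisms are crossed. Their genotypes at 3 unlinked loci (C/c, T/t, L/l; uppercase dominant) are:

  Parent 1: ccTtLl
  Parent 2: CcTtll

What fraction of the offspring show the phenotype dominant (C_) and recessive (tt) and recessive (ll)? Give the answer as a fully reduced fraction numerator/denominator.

P(C_ tt ll) = 1/16

ccTtLl gametes: cTL×2, cTl×2, ctL×2, ctl×2
CcTtll gametes: CTl×2, Ctl×2, cTl×2, ctl×2
ccTtLl×CcTtll grid (8·8=64): CcTTLl=4 CcTTll=4 CcTtLl=8 CcTtll=8 CcttLl=4 Ccttll=4 ccTTLl=4 ccTTll=4 ccTtLl=8 ccTtll=8 ccttLl=4 ccttll=4
C_ tt ll hits 4/64; gcd=4; 4÷4/64÷4 = 1/16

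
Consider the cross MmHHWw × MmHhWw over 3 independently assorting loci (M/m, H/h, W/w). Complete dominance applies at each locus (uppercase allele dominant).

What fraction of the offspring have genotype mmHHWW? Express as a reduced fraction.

P(mmHHWW) = 1/32

MmHHWw gametes: MHW×2, MHw×2, mHW×2, mHw×2
MmHhWw gametes: MHW×1, MHw×1, MhW×1, Mhw×1, mHW×1, mHw×1, mhW×1, mhw×1
MmHHWw×MmHhWw grid (8·8=64): MMHHWW=2 MMHHWw=4 MMHHww=2 MMHhWW=2 MMHhWw=4 MMHhww=2 MmHHWW=4 MmHHWw=8 MmHHww=4 MmHhWW=4 MmHhWw=8 MmHhww=4 mmHHWW=2 mmHHWw=4 mmHHww=2 mmHhWW=2 mmHhWw=4 mmHhww=2
mmHHWW hits 2/64; gcd=2; 2÷2/64÷2 = 1/32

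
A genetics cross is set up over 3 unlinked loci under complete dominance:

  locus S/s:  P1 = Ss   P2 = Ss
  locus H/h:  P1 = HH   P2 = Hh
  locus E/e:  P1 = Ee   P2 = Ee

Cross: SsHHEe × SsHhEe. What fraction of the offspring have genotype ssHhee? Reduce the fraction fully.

P(ssHhee) = 1/32

SsHHEe gametes: SHE×2, SHe×2, sHE×2, sHe×2
SsHhEe gametes: SHE×1, SHe×1, ShE×1, She×1, sHE×1, sHe×1, shE×1, she×1
SsHHEe×SsHhEe grid (8·8=64): SSHHEE=2 SSHHEe=4 SSHHee=2 SSHhEE=2 SSHhEe=4 SSHhee=2 SsHHEE=4 SsHHEe=8 SsHHee=4 SsHhEE=4 SsHhEe=8 SsHhee=4 ssHHEE=2 ssHHEe=4 ssHHee=2 ssHhEE=2 ssHhEe=4 ssHhee=2
ssHhee hits 2/64; gcd=2; 2÷2/64÷2 = 1/32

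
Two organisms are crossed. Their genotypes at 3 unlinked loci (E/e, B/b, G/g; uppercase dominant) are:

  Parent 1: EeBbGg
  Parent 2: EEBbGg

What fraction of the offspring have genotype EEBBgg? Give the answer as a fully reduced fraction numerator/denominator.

P(EEBBgg) = 1/32

EeBbGg gametes: EBG×1, EBg×1, EbG×1, Ebg×1, eBG×1, eBg×1, ebG×1, ebg×1
EEBbGg gametes: EBG×2, EBg×2, EbG×2, Ebg×2
EeBbGg×EEBbGg grid (8·8=64): EEBBGG=2 EEBBGg=4 EEBBgg=2 EEBbGG=4 EEBbGg=8 EEBbgg=4 EEbbGG=2 EEbbGg=4 EEbbgg=2 EeBBGG=2 EeBBGg=4 EeBBgg=2 EeBbGG=4 EeBbGg=8 EeBbgg=4 EebbGG=2 EebbGg=4 Eebbgg=2
EEBBgg hits 2/64; gcd=2; 2÷2/64÷2 = 1/32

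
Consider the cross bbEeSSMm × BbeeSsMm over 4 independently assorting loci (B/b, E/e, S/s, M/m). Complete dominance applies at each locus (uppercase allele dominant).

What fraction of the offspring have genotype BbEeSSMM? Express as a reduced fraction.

bbEeSSMm gametes: bESM×4, bESm×4, beSM×4, beSm×4
BbeeSsMm gametes: BeSM×2, BeSm×2, BesM×2, Besm×2, beSM×2, beSm×2, besM×2, besm×2
bbEeSSMm×BbeeSsMm grid (16·16=256): BbEeSSMM=8 BbEeSSMm=16 BbEeSSmm=8 BbEeSsMM=8 BbEeSsMm=16 BbEeSsmm=8 BbeeSSMM=8 BbeeSSMm=16 BbeeSSmm=8 BbeeSsMM=8 BbeeSsMm=16 BbeeSsmm=8 bbEeSSMM=8 bbEeSSMm=16 bbEeSSmm=8 bbEeSsMM=8 bbEeSsMm=16 bbEeSsmm=8 bbeeSSMM=8 bbeeSSMm=16 bbeeSSmm=8 bbeeSsMM=8 bbeeSsMm=16 bbeeSsmm=8
BbEeSSMM hits 8/256; gcd=8; 8÷8/256÷8 = 1/32

P(BbEeSSMM) = 1/32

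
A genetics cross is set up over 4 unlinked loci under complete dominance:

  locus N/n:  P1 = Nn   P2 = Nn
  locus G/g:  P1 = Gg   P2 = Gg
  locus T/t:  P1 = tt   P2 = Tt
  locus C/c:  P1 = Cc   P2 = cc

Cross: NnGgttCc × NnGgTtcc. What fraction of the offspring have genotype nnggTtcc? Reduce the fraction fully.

NnGgttCc gametes: NGtC×2, NGtc×2, NgtC×2, Ngtc×2, nGtC×2, nGtc×2, ngtC×2, ngtc×2
NnGgTtcc gametes: NGTc×2, NGtc×2, NgTc×2, Ngtc×2, nGTc×2, nGtc×2, ngTc×2, ngtc×2
NnGgttCc×NnGgTtcc grid (16·16=256): NNGGTtCc=4 NNGGTtcc=4 NNGGttCc=4 NNGGttcc=4 NNGgTtCc=8 NNGgTtcc=8 NNGgttCc=8 NNGgttcc=8 NNggTtCc=4 NNggTtcc=4 NNggttCc=4 NNggttcc=4 NnGGTtCc=8 NnGGTtcc=8 NnGGttCc=8 NnGGttcc=8 NnGgTtCc=16 NnGgTtcc=16 NnGgttCc=16 NnGgttcc=16 NnggTtCc=8 NnggTtcc=8 NnggttCc=8 Nnggttcc=8 nnGGTtCc=4 nnGGTtcc=4 nnGGttCc=4 nnGGttcc=4 nnGgTtCc=8 nnGgTtcc=8 nnGgttCc=8 nnGgttcc=8 nnggTtCc=4 nnggTtcc=4 nnggttCc=4 nnggttcc=4
nnggTtcc hits 4/256; gcd=4; 4÷4/256÷4 = 1/64

P(nnggTtcc) = 1/64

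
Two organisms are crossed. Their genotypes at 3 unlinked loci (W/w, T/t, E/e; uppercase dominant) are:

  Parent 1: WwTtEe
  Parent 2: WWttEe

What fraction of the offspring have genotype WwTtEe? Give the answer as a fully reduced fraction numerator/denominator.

P(WwTtEe) = 1/8

WwTtEe gametes: WTE×1, WTe×1, WtE×1, Wte×1, wTE×1, wTe×1, wtE×1, wte×1
WWttEe gametes: WtE×4, Wte×4
WwTtEe×WWttEe grid (8·8=64): WWTtEE=4 WWTtEe=8 WWTtee=4 WWttEE=4 WWttEe=8 WWttee=4 WwTtEE=4 WwTtEe=8 WwTtee=4 WwttEE=4 WwttEe=8 Wwttee=4
WwTtEe hits 8/64; gcd=8; 8÷8/64÷8 = 1/8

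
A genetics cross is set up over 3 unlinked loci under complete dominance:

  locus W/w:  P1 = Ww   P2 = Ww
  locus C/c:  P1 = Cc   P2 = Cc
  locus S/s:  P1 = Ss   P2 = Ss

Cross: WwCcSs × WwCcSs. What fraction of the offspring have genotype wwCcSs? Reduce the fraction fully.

P(wwCcSs) = 1/16

WwCcSs gametes: WCS×1, WCs×1, WcS×1, Wcs×1, wCS×1, wCs×1, wcS×1, wcs×1
WwCcSs gametes: WCS×1, WCs×1, WcS×1, Wcs×1, wCS×1, wCs×1, wcS×1, wcs×1
WwCcSs×WwCcSs grid (8·8=64): WWCCSS=1 WWCCSs=2 WWCCss=1 WWCcSS=2 WWCcSs=4 WWCcss=2 WWccSS=1 WWccSs=2 WWccss=1 WwCCSS=2 WwCCSs=4 WwCCss=2 WwCcSS=4 WwCcSs=8 WwCcss=4 WwccSS=2 WwccSs=4 Wwccss=2 wwCCSS=1 wwCCSs=2 wwCCss=1 wwCcSS=2 wwCcSs=4 wwCcss=2 wwccSS=1 wwccSs=2 wwccss=1
wwCcSs hits 4/64; gcd=4; 4÷4/64÷4 = 1/16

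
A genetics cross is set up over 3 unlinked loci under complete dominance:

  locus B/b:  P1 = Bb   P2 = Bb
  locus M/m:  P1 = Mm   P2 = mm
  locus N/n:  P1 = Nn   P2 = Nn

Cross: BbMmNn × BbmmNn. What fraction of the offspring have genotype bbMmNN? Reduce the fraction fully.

P(bbMmNN) = 1/32

BbMmNn gametes: BMN×1, BMn×1, BmN×1, Bmn×1, bMN×1, bMn×1, bmN×1, bmn×1
BbmmNn gametes: BmN×2, Bmn×2, bmN×2, bmn×2
BbMmNn×BbmmNn grid (8·8=64): BBMmNN=2 BBMmNn=4 BBMmnn=2 BBmmNN=2 BBmmNn=4 BBmmnn=2 BbMmNN=4 BbMmNn=8 BbMmnn=4 BbmmNN=4 BbmmNn=8 Bbmmnn=4 bbMmNN=2 bbMmNn=4 bbMmnn=2 bbmmNN=2 bbmmNn=4 bbmmnn=2
bbMmNN hits 2/64; gcd=2; 2÷2/64÷2 = 1/32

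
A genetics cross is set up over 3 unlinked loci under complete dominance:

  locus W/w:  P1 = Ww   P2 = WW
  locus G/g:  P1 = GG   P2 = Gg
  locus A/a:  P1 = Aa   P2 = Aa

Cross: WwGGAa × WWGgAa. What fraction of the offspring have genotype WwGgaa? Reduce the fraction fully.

P(WwGgaa) = 1/16

WwGGAa gametes: WGA×2, WGa×2, wGA×2, wGa×2
WWGgAa gametes: WGA×2, WGa×2, WgA×2, Wga×2
WwGGAa×WWGgAa grid (8·8=64): WWGGAA=4 WWGGAa=8 WWGGaa=4 WWGgAA=4 WWGgAa=8 WWGgaa=4 WwGGAA=4 WwGGAa=8 WwGGaa=4 WwGgAA=4 WwGgAa=8 WwGgaa=4
WwGgaa hits 4/64; gcd=4; 4÷4/64÷4 = 1/16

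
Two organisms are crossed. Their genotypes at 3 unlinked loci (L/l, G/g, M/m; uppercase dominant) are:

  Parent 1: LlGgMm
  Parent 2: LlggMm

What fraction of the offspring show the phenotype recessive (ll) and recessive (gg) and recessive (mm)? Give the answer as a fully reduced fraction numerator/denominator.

LlGgMm gametes: LGM×1, LGm×1, LgM×1, Lgm×1, lGM×1, lGm×1, lgM×1, lgm×1
LlggMm gametes: LgM×2, Lgm×2, lgM×2, lgm×2
LlGgMm×LlggMm grid (8·8=64): LLGgMM=2 LLGgMm=4 LLGgmm=2 LLggMM=2 LLggMm=4 LLggmm=2 LlGgMM=4 LlGgMm=8 LlGgmm=4 LlggMM=4 LlggMm=8 Llggmm=4 llGgMM=2 llGgMm=4 llGgmm=2 llggMM=2 llggMm=4 llggmm=2
ll gg mm hits 2/64; gcd=2; 2÷2/64÷2 = 1/32

P(ll gg mm) = 1/32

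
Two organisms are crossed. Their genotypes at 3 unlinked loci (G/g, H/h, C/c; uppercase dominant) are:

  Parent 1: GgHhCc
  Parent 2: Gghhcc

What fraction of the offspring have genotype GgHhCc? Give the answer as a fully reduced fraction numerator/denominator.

GgHhCc gametes: GHC×1, GHc×1, GhC×1, Ghc×1, gHC×1, gHc×1, ghC×1, ghc×1
Gghhcc gametes: Ghc×4, ghc×4
GgHhCc×Gghhcc grid (8·8=64): GGHhCc=4 GGHhcc=4 GGhhCc=4 GGhhcc=4 GgHhCc=8 GgHhcc=8 GghhCc=8 Gghhcc=8 ggHhCc=4 ggHhcc=4 gghhCc=4 gghhcc=4
GgHhCc hits 8/64; gcd=8; 8÷8/64÷8 = 1/8

P(GgHhCc) = 1/8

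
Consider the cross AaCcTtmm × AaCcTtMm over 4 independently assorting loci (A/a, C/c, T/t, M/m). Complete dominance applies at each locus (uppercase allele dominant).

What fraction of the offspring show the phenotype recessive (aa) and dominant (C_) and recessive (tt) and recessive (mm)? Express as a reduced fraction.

AaCcTtmm gametes: ACTm×2, ACtm×2, AcTm×2, Actm×2, aCTm×2, aCtm×2, acTm×2, actm×2
AaCcTtMm gametes: ACTM×1, ACTm×1, ACtM×1, ACtm×1, AcTM×1, AcTm×1, ActM×1, Actm×1, aCTM×1, aCTm×1, aCtM×1, aCtm×1, acTM×1, acTm×1, actM×1, actm×1
AaCcTtmm×AaCcTtMm grid (16·16=256): AACCTTMm=2 AACCTTmm=2 AACCTtMm=4 AACCTtmm=4 AACCttMm=2 AACCttmm=2 AACcTTMm=4 AACcTTmm=4 AACcTtMm=8 AACcTtmm=8 AACcttMm=4 AACcttmm=4 AAccTTMm=2 AAccTTmm=2 AAccTtMm=4 AAccTtmm=4 AAccttMm=2 AAccttmm=2 AaCCTTMm=4 AaCCTTmm=4 AaCCTtMm=8 AaCCTtmm=8 AaCCttMm=4 AaCCttmm=4 AaCcTTMm=8 AaCcTTmm=8 AaCcTtMm=16 AaCcTtmm=16 AaCcttMm=8 AaCcttmm=8 AaccTTMm=4 AaccTTmm=4 AaccTtMm=8 AaccTtmm=8 AaccttMm=4 Aaccttmm=4 aaCCTTMm=2 aaCCTTmm=2 aaCCTtMm=4 aaCCTtmm=4 aaCCttMm=2 aaCCttmm=2 aaCcTTMm=4 aaCcTTmm=4 aaCcTtMm=8 aaCcTtmm=8 aaCcttMm=4 aaCcttmm=4 aaccTTMm=2 aaccTTmm=2 aaccTtMm=4 aaccTtmm=4 aaccttMm=2 aaccttmm=2
aa C_ tt mm hits 6/256; gcd=2; 6÷2/256÷2 = 3/128

P(aa C_ tt mm) = 3/128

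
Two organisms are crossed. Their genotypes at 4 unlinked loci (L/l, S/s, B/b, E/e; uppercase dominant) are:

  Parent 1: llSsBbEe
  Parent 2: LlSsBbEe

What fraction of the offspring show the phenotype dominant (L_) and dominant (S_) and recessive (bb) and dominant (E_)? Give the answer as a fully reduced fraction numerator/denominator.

llSsBbEe gametes: lSBE×2, lSBe×2, lSbE×2, lSbe×2, lsBE×2, lsBe×2, lsbE×2, lsbe×2
LlSsBbEe gametes: LSBE×1, LSBe×1, LSbE×1, LSbe×1, LsBE×1, LsBe×1, LsbE×1, Lsbe×1, lSBE×1, lSBe×1, lSbE×1, lSbe×1, lsBE×1, lsBe×1, lsbE×1, lsbe×1
llSsBbEe×LlSsBbEe grid (16·16=256): LlSSBBEE=2 LlSSBBEe=4 LlSSBBee=2 LlSSBbEE=4 LlSSBbEe=8 LlSSBbee=4 LlSSbbEE=2 LlSSbbEe=4 LlSSbbee=2 LlSsBBEE=4 LlSsBBEe=8 LlSsBBee=4 LlSsBbEE=8 LlSsBbEe=16 LlSsBbee=8 LlSsbbEE=4 LlSsbbEe=8 LlSsbbee=4 LlssBBEE=2 LlssBBEe=4 LlssBBee=2 LlssBbEE=4 LlssBbEe=8 LlssBbee=4 LlssbbEE=2 LlssbbEe=4 Llssbbee=2 llSSBBEE=2 llSSBBEe=4 llSSBBee=2 llSSBbEE=4 llSSBbEe=8 llSSBbee=4 llSSbbEE=2 llSSbbEe=4 llSSbbee=2 llSsBBEE=4 llSsBBEe=8 llSsBBee=4 llSsBbEE=8 llSsBbEe=16 llSsBbee=8 llSsbbEE=4 llSsbbEe=8 llSsbbee=4 llssBBEE=2 llssBBEe=4 llssBBee=2 llssBbEE=4 llssBbEe=8 llssBbee=4 llssbbEE=2 llssbbEe=4 llssbbee=2
L_ S_ bb E_ hits 18/256; gcd=2; 18÷2/256÷2 = 9/128

P(L_ S_ bb E_) = 9/128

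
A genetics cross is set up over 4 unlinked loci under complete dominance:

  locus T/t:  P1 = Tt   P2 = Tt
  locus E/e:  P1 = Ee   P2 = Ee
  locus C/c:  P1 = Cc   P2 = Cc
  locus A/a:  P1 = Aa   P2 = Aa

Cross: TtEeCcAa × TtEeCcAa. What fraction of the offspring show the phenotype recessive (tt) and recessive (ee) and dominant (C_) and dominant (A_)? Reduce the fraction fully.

TtEeCcAa gametes: TECA×1, TECa×1, TEcA×1, TEca×1, TeCA×1, TeCa×1, TecA×1, Teca×1, tECA×1, tECa×1, tEcA×1, tEca×1, teCA×1, teCa×1, tecA×1, teca×1
TtEeCcAa gametes: TECA×1, TECa×1, TEcA×1, TEca×1, TeCA×1, TeCa×1, TecA×1, Teca×1, tECA×1, tECa×1, tEcA×1, tEca×1, teCA×1, teCa×1, tecA×1, teca×1
TtEeCcAa×TtEeCcAa grid (16·16=256): TTEECCAA=1 TTEECCAa=2 TTEECCaa=1 TTEECcAA=2 TTEECcAa=4 TTEECcaa=2 TTEEccAA=1 TTEEccAa=2 TTEEccaa=1 TTEeCCAA=2 TTEeCCAa=4 TTEeCCaa=2 TTEeCcAA=4 TTEeCcAa=8 TTEeCcaa=4 TTEeccAA=2 TTEeccAa=4 TTEeccaa=2 TTeeCCAA=1 TTeeCCAa=2 TTeeCCaa=1 TTeeCcAA=2 TTeeCcAa=4 TTeeCcaa=2 TTeeccAA=1 TTeeccAa=2 TTeeccaa=1 TtEECCAA=2 TtEECCAa=4 TtEECCaa=2 TtEECcAA=4 TtEECcAa=8 TtEECcaa=4 TtEEccAA=2 TtEEccAa=4 TtEEccaa=2 TtEeCCAA=4 TtEeCCAa=8 TtEeCCaa=4 TtEeCcAA=8 TtEeCcAa=16 TtEeCcaa=8 TtEeccAA=4 TtEeccAa=8 TtEeccaa=4 TteeCCAA=2 TteeCCAa=4 TteeCCaa=2 TteeCcAA=4 TteeCcAa=8 TteeCcaa=4 TteeccAA=2 TteeccAa=4 Tteeccaa=2 ttEECCAA=1 ttEECCAa=2 ttEECCaa=1 ttEECcAA=2 ttEECcAa=4 ttEECcaa=2 ttEEccAA=1 ttEEccAa=2 ttEEccaa=1 ttEeCCAA=2 ttEeCCAa=4 ttEeCCaa=2 ttEeCcAA=4 ttEeCcAa=8 ttEeCcaa=4 ttEeccAA=2 ttEeccAa=4 ttEeccaa=2 tteeCCAA=1 tteeCCAa=2 tteeCCaa=1 tteeCcAA=2 tteeCcAa=4 tteeCcaa=2 tteeccAA=1 tteeccAa=2 tteeccaa=1
tt ee C_ A_ hits 9/256; gcd=1; 9÷1/256÷1 = 9/256

P(tt ee C_ A_) = 9/256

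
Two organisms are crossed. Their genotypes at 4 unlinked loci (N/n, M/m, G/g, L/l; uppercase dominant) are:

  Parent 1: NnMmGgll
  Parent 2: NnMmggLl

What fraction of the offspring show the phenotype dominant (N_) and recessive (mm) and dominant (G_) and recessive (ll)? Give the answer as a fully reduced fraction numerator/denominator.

NnMmGgll gametes: NMGl×2, NMgl×2, NmGl×2, Nmgl×2, nMGl×2, nMgl×2, nmGl×2, nmgl×2
NnMmggLl gametes: NMgL×2, NMgl×2, NmgL×2, Nmgl×2, nMgL×2, nMgl×2, nmgL×2, nmgl×2
NnMmGgll×NnMmggLl grid (16·16=256): NNMMGgLl=4 NNMMGgll=4 NNMMggLl=4 NNMMggll=4 NNMmGgLl=8 NNMmGgll=8 NNMmggLl=8 NNMmggll=8 NNmmGgLl=4 NNmmGgll=4 NNmmggLl=4 NNmmggll=4 NnMMGgLl=8 NnMMGgll=8 NnMMggLl=8 NnMMggll=8 NnMmGgLl=16 NnMmGgll=16 NnMmggLl=16 NnMmggll=16 NnmmGgLl=8 NnmmGgll=8 NnmmggLl=8 Nnmmggll=8 nnMMGgLl=4 nnMMGgll=4 nnMMggLl=4 nnMMggll=4 nnMmGgLl=8 nnMmGgll=8 nnMmggLl=8 nnMmggll=8 nnmmGgLl=4 nnmmGgll=4 nnmmggLl=4 nnmmggll=4
N_ mm G_ ll hits 12/256; gcd=4; 12÷4/256÷4 = 3/64

P(N_ mm G_ ll) = 3/64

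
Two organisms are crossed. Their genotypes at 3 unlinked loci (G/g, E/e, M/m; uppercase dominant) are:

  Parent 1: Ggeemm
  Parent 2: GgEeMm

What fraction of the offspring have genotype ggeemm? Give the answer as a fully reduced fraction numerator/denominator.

P(ggeemm) = 1/16

Ggeemm gametes: Gem×4, gem×4
GgEeMm gametes: GEM×1, GEm×1, GeM×1, Gem×1, gEM×1, gEm×1, geM×1, gem×1
Ggeemm×GgEeMm grid (8·8=64): GGEeMm=4 GGEemm=4 GGeeMm=4 GGeemm=4 GgEeMm=8 GgEemm=8 GgeeMm=8 Ggeemm=8 ggEeMm=4 ggEemm=4 ggeeMm=4 ggeemm=4
ggeemm hits 4/64; gcd=4; 4÷4/64÷4 = 1/16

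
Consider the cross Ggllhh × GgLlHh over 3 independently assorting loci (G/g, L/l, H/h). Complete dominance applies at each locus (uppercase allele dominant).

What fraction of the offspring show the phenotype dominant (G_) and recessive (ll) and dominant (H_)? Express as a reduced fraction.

Ggllhh gametes: Glh×4, glh×4
GgLlHh gametes: GLH×1, GLh×1, GlH×1, Glh×1, gLH×1, gLh×1, glH×1, glh×1
Ggllhh×GgLlHh grid (8·8=64): GGLlHh=4 GGLlhh=4 GGllHh=4 GGllhh=4 GgLlHh=8 GgLlhh=8 GgllHh=8 Ggllhh=8 ggLlHh=4 ggLlhh=4 ggllHh=4 ggllhh=4
G_ ll H_ hits 12/64; gcd=4; 12÷4/64÷4 = 3/16

P(G_ ll H_) = 3/16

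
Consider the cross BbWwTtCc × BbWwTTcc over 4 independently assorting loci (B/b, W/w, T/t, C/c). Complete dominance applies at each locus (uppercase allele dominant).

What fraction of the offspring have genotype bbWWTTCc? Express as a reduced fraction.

BbWwTtCc gametes: BWTC×1, BWTc×1, BWtC×1, BWtc×1, BwTC×1, BwTc×1, BwtC×1, Bwtc×1, bWTC×1, bWTc×1, bWtC×1, bWtc×1, bwTC×1, bwTc×1, bwtC×1, bwtc×1
BbWwTTcc gametes: BWTc×4, BwTc×4, bWTc×4, bwTc×4
BbWwTtCc×BbWwTTcc grid (16·16=256): BBWWTTCc=4 BBWWTTcc=4 BBWWTtCc=4 BBWWTtcc=4 BBWwTTCc=8 BBWwTTcc=8 BBWwTtCc=8 BBWwTtcc=8 BBwwTTCc=4 BBwwTTcc=4 BBwwTtCc=4 BBwwTtcc=4 BbWWTTCc=8 BbWWTTcc=8 BbWWTtCc=8 BbWWTtcc=8 BbWwTTCc=16 BbWwTTcc=16 BbWwTtCc=16 BbWwTtcc=16 BbwwTTCc=8 BbwwTTcc=8 BbwwTtCc=8 BbwwTtcc=8 bbWWTTCc=4 bbWWTTcc=4 bbWWTtCc=4 bbWWTtcc=4 bbWwTTCc=8 bbWwTTcc=8 bbWwTtCc=8 bbWwTtcc=8 bbwwTTCc=4 bbwwTTcc=4 bbwwTtCc=4 bbwwTtcc=4
bbWWTTCc hits 4/256; gcd=4; 4÷4/256÷4 = 1/64

P(bbWWTTCc) = 1/64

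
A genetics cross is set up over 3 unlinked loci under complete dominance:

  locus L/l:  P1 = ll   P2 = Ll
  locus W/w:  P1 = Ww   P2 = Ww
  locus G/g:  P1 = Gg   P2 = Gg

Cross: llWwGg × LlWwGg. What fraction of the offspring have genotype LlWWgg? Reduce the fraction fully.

P(LlWWgg) = 1/32

llWwGg gametes: lWG×2, lWg×2, lwG×2, lwg×2
LlWwGg gametes: LWG×1, LWg×1, LwG×1, Lwg×1, lWG×1, lWg×1, lwG×1, lwg×1
llWwGg×LlWwGg grid (8·8=64): LlWWGG=2 LlWWGg=4 LlWWgg=2 LlWwGG=4 LlWwGg=8 LlWwgg=4 LlwwGG=2 LlwwGg=4 Llwwgg=2 llWWGG=2 llWWGg=4 llWWgg=2 llWwGG=4 llWwGg=8 llWwgg=4 llwwGG=2 llwwGg=4 llwwgg=2
LlWWgg hits 2/64; gcd=2; 2÷2/64÷2 = 1/32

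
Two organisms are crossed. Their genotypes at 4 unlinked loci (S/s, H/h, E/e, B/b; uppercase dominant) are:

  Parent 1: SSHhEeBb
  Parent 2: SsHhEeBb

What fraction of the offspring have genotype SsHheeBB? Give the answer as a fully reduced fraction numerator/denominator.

P(SsHheeBB) = 1/64

SSHhEeBb gametes: SHEB×2, SHEb×2, SHeB×2, SHeb×2, ShEB×2, ShEb×2, SheB×2, Sheb×2
SsHhEeBb gametes: SHEB×1, SHEb×1, SHeB×1, SHeb×1, ShEB×1, ShEb×1, SheB×1, Sheb×1, sHEB×1, sHEb×1, sHeB×1, sHeb×1, shEB×1, shEb×1, sheB×1, sheb×1
SSHhEeBb×SsHhEeBb grid (16·16=256): SSHHEEBB=2 SSHHEEBb=4 SSHHEEbb=2 SSHHEeBB=4 SSHHEeBb=8 SSHHEebb=4 SSHHeeBB=2 SSHHeeBb=4 SSHHeebb=2 SSHhEEBB=4 SSHhEEBb=8 SSHhEEbb=4 SSHhEeBB=8 SSHhEeBb=16 SSHhEebb=8 SSHheeBB=4 SSHheeBb=8 SSHheebb=4 SShhEEBB=2 SShhEEBb=4 SShhEEbb=2 SShhEeBB=4 SShhEeBb=8 SShhEebb=4 SShheeBB=2 SShheeBb=4 SShheebb=2 SsHHEEBB=2 SsHHEEBb=4 SsHHEEbb=2 SsHHEeBB=4 SsHHEeBb=8 SsHHEebb=4 SsHHeeBB=2 SsHHeeBb=4 SsHHeebb=2 SsHhEEBB=4 SsHhEEBb=8 SsHhEEbb=4 SsHhEeBB=8 SsHhEeBb=16 SsHhEebb=8 SsHheeBB=4 SsHheeBb=8 SsHheebb=4 SshhEEBB=2 SshhEEBb=4 SshhEEbb=2 SshhEeBB=4 SshhEeBb=8 SshhEebb=4 SshheeBB=2 SshheeBb=4 Sshheebb=2
SsHheeBB hits 4/256; gcd=4; 4÷4/256÷4 = 1/64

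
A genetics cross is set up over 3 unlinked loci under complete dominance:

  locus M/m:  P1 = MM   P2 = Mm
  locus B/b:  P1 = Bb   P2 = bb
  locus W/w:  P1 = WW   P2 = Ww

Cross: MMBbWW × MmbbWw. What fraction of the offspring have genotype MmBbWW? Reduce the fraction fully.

MMBbWW gametes: MBW×4, MbW×4
MmbbWw gametes: MbW×2, Mbw×2, mbW×2, mbw×2
MMBbWW×MmbbWw grid (8·8=64): MMBbWW=8 MMBbWw=8 MMbbWW=8 MMbbWw=8 MmBbWW=8 MmBbWw=8 MmbbWW=8 MmbbWw=8
MmBbWW hits 8/64; gcd=8; 8÷8/64÷8 = 1/8

P(MmBbWW) = 1/8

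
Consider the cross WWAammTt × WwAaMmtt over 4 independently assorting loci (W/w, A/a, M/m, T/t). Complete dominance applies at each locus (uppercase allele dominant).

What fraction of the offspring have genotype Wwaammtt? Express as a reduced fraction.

P(Wwaammtt) = 1/32

WWAammTt gametes: WAmT×4, WAmt×4, WamT×4, Wamt×4
WwAaMmtt gametes: WAMt×2, WAmt×2, WaMt×2, Wamt×2, wAMt×2, wAmt×2, waMt×2, wamt×2
WWAammTt×WwAaMmtt grid (16·16=256): WWAAMmTt=8 WWAAMmtt=8 WWAAmmTt=8 WWAAmmtt=8 WWAaMmTt=16 WWAaMmtt=16 WWAammTt=16 WWAammtt=16 WWaaMmTt=8 WWaaMmtt=8 WWaammTt=8 WWaammtt=8 WwAAMmTt=8 WwAAMmtt=8 WwAAmmTt=8 WwAAmmtt=8 WwAaMmTt=16 WwAaMmtt=16 WwAammTt=16 WwAammtt=16 WwaaMmTt=8 WwaaMmtt=8 WwaammTt=8 Wwaammtt=8
Wwaammtt hits 8/256; gcd=8; 8÷8/256÷8 = 1/32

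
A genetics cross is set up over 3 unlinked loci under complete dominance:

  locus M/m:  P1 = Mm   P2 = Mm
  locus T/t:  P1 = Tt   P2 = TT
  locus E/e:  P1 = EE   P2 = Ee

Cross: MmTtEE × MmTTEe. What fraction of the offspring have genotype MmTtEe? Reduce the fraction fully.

MmTtEE gametes: MTE×2, MtE×2, mTE×2, mtE×2
MmTTEe gametes: MTE×2, MTe×2, mTE×2, mTe×2
MmTtEE×MmTTEe grid (8·8=64): MMTTEE=4 MMTTEe=4 MMTtEE=4 MMTtEe=4 MmTTEE=8 MmTTEe=8 MmTtEE=8 MmTtEe=8 mmTTEE=4 mmTTEe=4 mmTtEE=4 mmTtEe=4
MmTtEe hits 8/64; gcd=8; 8÷8/64÷8 = 1/8

P(MmTtEe) = 1/8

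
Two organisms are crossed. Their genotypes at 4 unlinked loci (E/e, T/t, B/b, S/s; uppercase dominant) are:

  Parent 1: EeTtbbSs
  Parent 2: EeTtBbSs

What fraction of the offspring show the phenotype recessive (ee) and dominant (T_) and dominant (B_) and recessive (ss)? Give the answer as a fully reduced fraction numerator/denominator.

P(ee T_ B_ ss) = 3/128

EeTtbbSs gametes: ETbS×2, ETbs×2, EtbS×2, Etbs×2, eTbS×2, eTbs×2, etbS×2, etbs×2
EeTtBbSs gametes: ETBS×1, ETBs×1, ETbS×1, ETbs×1, EtBS×1, EtBs×1, EtbS×1, Etbs×1, eTBS×1, eTBs×1, eTbS×1, eTbs×1, etBS×1, etBs×1, etbS×1, etbs×1
EeTtbbSs×EeTtBbSs grid (16·16=256): EETTBbSS=2 EETTBbSs=4 EETTBbss=2 EETTbbSS=2 EETTbbSs=4 EETTbbss=2 EETtBbSS=4 EETtBbSs=8 EETtBbss=4 EETtbbSS=4 EETtbbSs=8 EETtbbss=4 EEttBbSS=2 EEttBbSs=4 EEttBbss=2 EEttbbSS=2 EEttbbSs=4 EEttbbss=2 EeTTBbSS=4 EeTTBbSs=8 EeTTBbss=4 EeTTbbSS=4 EeTTbbSs=8 EeTTbbss=4 EeTtBbSS=8 EeTtBbSs=16 EeTtBbss=8 EeTtbbSS=8 EeTtbbSs=16 EeTtbbss=8 EettBbSS=4 EettBbSs=8 EettBbss=4 EettbbSS=4 EettbbSs=8 Eettbbss=4 eeTTBbSS=2 eeTTBbSs=4 eeTTBbss=2 eeTTbbSS=2 eeTTbbSs=4 eeTTbbss=2 eeTtBbSS=4 eeTtBbSs=8 eeTtBbss=4 eeTtbbSS=4 eeTtbbSs=8 eeTtbbss=4 eettBbSS=2 eettBbSs=4 eettBbss=2 eettbbSS=2 eettbbSs=4 eettbbss=2
ee T_ B_ ss hits 6/256; gcd=2; 6÷2/256÷2 = 3/128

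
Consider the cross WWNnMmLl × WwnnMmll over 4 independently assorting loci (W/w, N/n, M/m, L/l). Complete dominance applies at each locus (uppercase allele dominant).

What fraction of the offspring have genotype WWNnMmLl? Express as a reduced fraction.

P(WWNnMmLl) = 1/16

WWNnMmLl gametes: WNML×2, WNMl×2, WNmL×2, WNml×2, WnML×2, WnMl×2, WnmL×2, Wnml×2
WwnnMmll gametes: WnMl×4, Wnml×4, wnMl×4, wnml×4
WWNnMmLl×WwnnMmll grid (16·16=256): WWNnMMLl=8 WWNnMMll=8 WWNnMmLl=16 WWNnMmll=16 WWNnmmLl=8 WWNnmmll=8 WWnnMMLl=8 WWnnMMll=8 WWnnMmLl=16 WWnnMmll=16 WWnnmmLl=8 WWnnmmll=8 WwNnMMLl=8 WwNnMMll=8 WwNnMmLl=16 WwNnMmll=16 WwNnmmLl=8 WwNnmmll=8 WwnnMMLl=8 WwnnMMll=8 WwnnMmLl=16 WwnnMmll=16 WwnnmmLl=8 Wwnnmmll=8
WWNnMmLl hits 16/256; gcd=16; 16÷16/256÷16 = 1/16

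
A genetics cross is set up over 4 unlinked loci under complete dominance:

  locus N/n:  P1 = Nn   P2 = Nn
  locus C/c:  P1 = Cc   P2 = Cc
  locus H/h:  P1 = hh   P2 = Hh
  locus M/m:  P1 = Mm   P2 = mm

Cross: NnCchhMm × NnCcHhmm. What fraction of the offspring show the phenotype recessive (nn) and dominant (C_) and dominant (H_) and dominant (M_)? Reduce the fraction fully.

P(nn C_ H_ M_) = 3/64

NnCchhMm gametes: NChM×2, NChm×2, NchM×2, Nchm×2, nChM×2, nChm×2, nchM×2, nchm×2
NnCcHhmm gametes: NCHm×2, NChm×2, NcHm×2, Nchm×2, nCHm×2, nChm×2, ncHm×2, nchm×2
NnCchhMm×NnCcHhmm grid (16·16=256): NNCCHhMm=4 NNCCHhmm=4 NNCChhMm=4 NNCChhmm=4 NNCcHhMm=8 NNCcHhmm=8 NNCchhMm=8 NNCchhmm=8 NNccHhMm=4 NNccHhmm=4 NNcchhMm=4 NNcchhmm=4 NnCCHhMm=8 NnCCHhmm=8 NnCChhMm=8 NnCChhmm=8 NnCcHhMm=16 NnCcHhmm=16 NnCchhMm=16 NnCchhmm=16 NnccHhMm=8 NnccHhmm=8 NncchhMm=8 Nncchhmm=8 nnCCHhMm=4 nnCCHhmm=4 nnCChhMm=4 nnCChhmm=4 nnCcHhMm=8 nnCcHhmm=8 nnCchhMm=8 nnCchhmm=8 nnccHhMm=4 nnccHhmm=4 nncchhMm=4 nncchhmm=4
nn C_ H_ M_ hits 12/256; gcd=4; 12÷4/256÷4 = 3/64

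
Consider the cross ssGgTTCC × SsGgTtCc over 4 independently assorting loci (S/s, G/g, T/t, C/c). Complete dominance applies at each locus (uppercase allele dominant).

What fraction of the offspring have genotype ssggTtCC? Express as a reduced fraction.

P(ssggTtCC) = 1/32

ssGgTTCC gametes: sGTC×8, sgTC×8
SsGgTtCc gametes: SGTC×1, SGTc×1, SGtC×1, SGtc×1, SgTC×1, SgTc×1, SgtC×1, Sgtc×1, sGTC×1, sGTc×1, sGtC×1, sGtc×1, sgTC×1, sgTc×1, sgtC×1, sgtc×1
ssGgTTCC×SsGgTtCc grid (16·16=256): SsGGTTCC=8 SsGGTTCc=8 SsGGTtCC=8 SsGGTtCc=8 SsGgTTCC=16 SsGgTTCc=16 SsGgTtCC=16 SsGgTtCc=16 SsggTTCC=8 SsggTTCc=8 SsggTtCC=8 SsggTtCc=8 ssGGTTCC=8 ssGGTTCc=8 ssGGTtCC=8 ssGGTtCc=8 ssGgTTCC=16 ssGgTTCc=16 ssGgTtCC=16 ssGgTtCc=16 ssggTTCC=8 ssggTTCc=8 ssggTtCC=8 ssggTtCc=8
ssggTtCC hits 8/256; gcd=8; 8÷8/256÷8 = 1/32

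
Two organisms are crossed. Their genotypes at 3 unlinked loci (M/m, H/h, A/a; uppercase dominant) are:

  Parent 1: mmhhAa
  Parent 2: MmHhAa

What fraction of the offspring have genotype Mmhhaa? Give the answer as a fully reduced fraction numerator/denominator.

mmhhAa gametes: mhA×4, mha×4
MmHhAa gametes: MHA×1, MHa×1, MhA×1, Mha×1, mHA×1, mHa×1, mhA×1, mha×1
mmhhAa×MmHhAa grid (8·8=64): MmHhAA=4 MmHhAa=8 MmHhaa=4 MmhhAA=4 MmhhAa=8 Mmhhaa=4 mmHhAA=4 mmHhAa=8 mmHhaa=4 mmhhAA=4 mmhhAa=8 mmhhaa=4
Mmhhaa hits 4/64; gcd=4; 4÷4/64÷4 = 1/16

P(Mmhhaa) = 1/16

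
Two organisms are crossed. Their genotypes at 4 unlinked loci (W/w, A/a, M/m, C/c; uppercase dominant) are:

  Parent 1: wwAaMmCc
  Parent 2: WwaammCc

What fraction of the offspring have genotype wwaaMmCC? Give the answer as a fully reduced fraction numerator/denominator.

P(wwaaMmCC) = 1/32

wwAaMmCc gametes: wAMC×2, wAMc×2, wAmC×2, wAmc×2, waMC×2, waMc×2, wamC×2, wamc×2
WwaammCc gametes: WamC×4, Wamc×4, wamC×4, wamc×4
wwAaMmCc×WwaammCc grid (16·16=256): WwAaMmCC=8 WwAaMmCc=16 WwAaMmcc=8 WwAammCC=8 WwAammCc=16 WwAammcc=8 WwaaMmCC=8 WwaaMmCc=16 WwaaMmcc=8 WwaammCC=8 WwaammCc=16 Wwaammcc=8 wwAaMmCC=8 wwAaMmCc=16 wwAaMmcc=8 wwAammCC=8 wwAammCc=16 wwAammcc=8 wwaaMmCC=8 wwaaMmCc=16 wwaaMmcc=8 wwaammCC=8 wwaammCc=16 wwaammcc=8
wwaaMmCC hits 8/256; gcd=8; 8÷8/256÷8 = 1/32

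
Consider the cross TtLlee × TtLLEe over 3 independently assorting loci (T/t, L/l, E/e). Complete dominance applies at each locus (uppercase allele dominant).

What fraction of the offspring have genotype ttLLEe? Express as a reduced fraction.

TtLlee gametes: TLe×2, Tle×2, tLe×2, tle×2
TtLLEe gametes: TLE×2, TLe×2, tLE×2, tLe×2
TtLlee×TtLLEe grid (8·8=64): TTLLEe=4 TTLLee=4 TTLlEe=4 TTLlee=4 TtLLEe=8 TtLLee=8 TtLlEe=8 TtLlee=8 ttLLEe=4 ttLLee=4 ttLlEe=4 ttLlee=4
ttLLEe hits 4/64; gcd=4; 4÷4/64÷4 = 1/16

P(ttLLEe) = 1/16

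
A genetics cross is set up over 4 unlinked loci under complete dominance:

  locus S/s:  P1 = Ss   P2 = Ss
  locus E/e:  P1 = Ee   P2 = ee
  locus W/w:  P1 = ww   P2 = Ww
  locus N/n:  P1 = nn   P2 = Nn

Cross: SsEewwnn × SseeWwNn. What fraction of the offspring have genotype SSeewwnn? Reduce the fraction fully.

P(SSeewwnn) = 1/32

SsEewwnn gametes: SEwn×4, Sewn×4, sEwn×4, sewn×4
SseeWwNn gametes: SeWN×2, SeWn×2, SewN×2, Sewn×2, seWN×2, seWn×2, sewN×2, sewn×2
SsEewwnn×SseeWwNn grid (16·16=256): SSEeWwNn=8 SSEeWwnn=8 SSEewwNn=8 SSEewwnn=8 SSeeWwNn=8 SSeeWwnn=8 SSeewwNn=8 SSeewwnn=8 SsEeWwNn=16 SsEeWwnn=16 SsEewwNn=16 SsEewwnn=16 SseeWwNn=16 SseeWwnn=16 SseewwNn=16 Sseewwnn=16 ssEeWwNn=8 ssEeWwnn=8 ssEewwNn=8 ssEewwnn=8 sseeWwNn=8 sseeWwnn=8 sseewwNn=8 sseewwnn=8
SSeewwnn hits 8/256; gcd=8; 8÷8/256÷8 = 1/32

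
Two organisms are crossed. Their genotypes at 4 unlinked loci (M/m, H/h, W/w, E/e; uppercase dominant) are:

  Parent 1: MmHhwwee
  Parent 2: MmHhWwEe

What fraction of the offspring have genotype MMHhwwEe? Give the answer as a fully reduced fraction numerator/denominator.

P(MMHhwwEe) = 1/32

MmHhwwee gametes: MHwe×4, Mhwe×4, mHwe×4, mhwe×4
MmHhWwEe gametes: MHWE×1, MHWe×1, MHwE×1, MHwe×1, MhWE×1, MhWe×1, MhwE×1, Mhwe×1, mHWE×1, mHWe×1, mHwE×1, mHwe×1, mhWE×1, mhWe×1, mhwE×1, mhwe×1
MmHhwwee×MmHhWwEe grid (16·16=256): MMHHWwEe=4 MMHHWwee=4 MMHHwwEe=4 MMHHwwee=4 MMHhWwEe=8 MMHhWwee=8 MMHhwwEe=8 MMHhwwee=8 MMhhWwEe=4 MMhhWwee=4 MMhhwwEe=4 MMhhwwee=4 MmHHWwEe=8 MmHHWwee=8 MmHHwwEe=8 MmHHwwee=8 MmHhWwEe=16 MmHhWwee=16 MmHhwwEe=16 MmHhwwee=16 MmhhWwEe=8 MmhhWwee=8 MmhhwwEe=8 Mmhhwwee=8 mmHHWwEe=4 mmHHWwee=4 mmHHwwEe=4 mmHHwwee=4 mmHhWwEe=8 mmHhWwee=8 mmHhwwEe=8 mmHhwwee=8 mmhhWwEe=4 mmhhWwee=4 mmhhwwEe=4 mmhhwwee=4
MMHhwwEe hits 8/256; gcd=8; 8÷8/256÷8 = 1/32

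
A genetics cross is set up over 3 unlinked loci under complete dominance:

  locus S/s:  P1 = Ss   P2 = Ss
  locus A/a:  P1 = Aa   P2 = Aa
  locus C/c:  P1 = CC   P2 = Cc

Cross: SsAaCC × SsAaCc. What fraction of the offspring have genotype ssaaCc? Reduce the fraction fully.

SsAaCC gametes: SAC×2, SaC×2, sAC×2, saC×2
SsAaCc gametes: SAC×1, SAc×1, SaC×1, Sac×1, sAC×1, sAc×1, saC×1, sac×1
SsAaCC×SsAaCc grid (8·8=64): SSAACC=2 SSAACc=2 SSAaCC=4 SSAaCc=4 SSaaCC=2 SSaaCc=2 SsAACC=4 SsAACc=4 SsAaCC=8 SsAaCc=8 SsaaCC=4 SsaaCc=4 ssAACC=2 ssAACc=2 ssAaCC=4 ssAaCc=4 ssaaCC=2 ssaaCc=2
ssaaCc hits 2/64; gcd=2; 2÷2/64÷2 = 1/32

P(ssaaCc) = 1/32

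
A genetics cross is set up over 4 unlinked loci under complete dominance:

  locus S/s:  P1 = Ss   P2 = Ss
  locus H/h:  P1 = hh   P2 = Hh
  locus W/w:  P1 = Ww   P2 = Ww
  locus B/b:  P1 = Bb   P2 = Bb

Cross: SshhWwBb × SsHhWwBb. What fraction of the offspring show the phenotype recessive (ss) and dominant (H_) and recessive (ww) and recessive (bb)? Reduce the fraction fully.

P(ss H_ ww bb) = 1/128

SshhWwBb gametes: ShWB×2, ShWb×2, ShwB×2, Shwb×2, shWB×2, shWb×2, shwB×2, shwb×2
SsHhWwBb gametes: SHWB×1, SHWb×1, SHwB×1, SHwb×1, ShWB×1, ShWb×1, ShwB×1, Shwb×1, sHWB×1, sHWb×1, sHwB×1, sHwb×1, shWB×1, shWb×1, shwB×1, shwb×1
SshhWwBb×SsHhWwBb grid (16·16=256): SSHhWWBB=2 SSHhWWBb=4 SSHhWWbb=2 SSHhWwBB=4 SSHhWwBb=8 SSHhWwbb=4 SSHhwwBB=2 SSHhwwBb=4 SSHhwwbb=2 SShhWWBB=2 SShhWWBb=4 SShhWWbb=2 SShhWwBB=4 SShhWwBb=8 SShhWwbb=4 SShhwwBB=2 SShhwwBb=4 SShhwwbb=2 SsHhWWBB=4 SsHhWWBb=8 SsHhWWbb=4 SsHhWwBB=8 SsHhWwBb=16 SsHhWwbb=8 SsHhwwBB=4 SsHhwwBb=8 SsHhwwbb=4 SshhWWBB=4 SshhWWBb=8 SshhWWbb=4 SshhWwBB=8 SshhWwBb=16 SshhWwbb=8 SshhwwBB=4 SshhwwBb=8 Sshhwwbb=4 ssHhWWBB=2 ssHhWWBb=4 ssHhWWbb=2 ssHhWwBB=4 ssHhWwBb=8 ssHhWwbb=4 ssHhwwBB=2 ssHhwwBb=4 ssHhwwbb=2 sshhWWBB=2 sshhWWBb=4 sshhWWbb=2 sshhWwBB=4 sshhWwBb=8 sshhWwbb=4 sshhwwBB=2 sshhwwBb=4 sshhwwbb=2
ss H_ ww bb hits 2/256; gcd=2; 2÷2/256÷2 = 1/128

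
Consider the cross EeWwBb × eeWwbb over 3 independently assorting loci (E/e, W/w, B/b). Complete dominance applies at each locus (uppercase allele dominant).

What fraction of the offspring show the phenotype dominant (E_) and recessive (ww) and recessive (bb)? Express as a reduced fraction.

P(E_ ww bb) = 1/16

EeWwBb gametes: EWB×1, EWb×1, EwB×1, Ewb×1, eWB×1, eWb×1, ewB×1, ewb×1
eeWwbb gametes: eWb×4, ewb×4
EeWwBb×eeWwbb grid (8·8=64): EeWWBb=4 EeWWbb=4 EeWwBb=8 EeWwbb=8 EewwBb=4 Eewwbb=4 eeWWBb=4 eeWWbb=4 eeWwBb=8 eeWwbb=8 eewwBb=4 eewwbb=4
E_ ww bb hits 4/64; gcd=4; 4÷4/64÷4 = 1/16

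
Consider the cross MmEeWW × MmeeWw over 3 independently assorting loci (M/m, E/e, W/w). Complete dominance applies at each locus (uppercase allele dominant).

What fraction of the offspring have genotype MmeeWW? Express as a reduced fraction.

MmEeWW gametes: MEW×2, MeW×2, mEW×2, meW×2
MmeeWw gametes: MeW×2, Mew×2, meW×2, mew×2
MmEeWW×MmeeWw grid (8·8=64): MMEeWW=4 MMEeWw=4 MMeeWW=4 MMeeWw=4 MmEeWW=8 MmEeWw=8 MmeeWW=8 MmeeWw=8 mmEeWW=4 mmEeWw=4 mmeeWW=4 mmeeWw=4
MmeeWW hits 8/64; gcd=8; 8÷8/64÷8 = 1/8

P(MmeeWW) = 1/8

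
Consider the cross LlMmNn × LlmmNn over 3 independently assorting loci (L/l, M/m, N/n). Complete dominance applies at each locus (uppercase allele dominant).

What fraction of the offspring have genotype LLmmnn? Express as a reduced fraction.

P(LLmmnn) = 1/32

LlMmNn gametes: LMN×1, LMn×1, LmN×1, Lmn×1, lMN×1, lMn×1, lmN×1, lmn×1
LlmmNn gametes: LmN×2, Lmn×2, lmN×2, lmn×2
LlMmNn×LlmmNn grid (8·8=64): LLMmNN=2 LLMmNn=4 LLMmnn=2 LLmmNN=2 LLmmNn=4 LLmmnn=2 LlMmNN=4 LlMmNn=8 LlMmnn=4 LlmmNN=4 LlmmNn=8 Llmmnn=4 llMmNN=2 llMmNn=4 llMmnn=2 llmmNN=2 llmmNn=4 llmmnn=2
LLmmnn hits 2/64; gcd=2; 2÷2/64÷2 = 1/32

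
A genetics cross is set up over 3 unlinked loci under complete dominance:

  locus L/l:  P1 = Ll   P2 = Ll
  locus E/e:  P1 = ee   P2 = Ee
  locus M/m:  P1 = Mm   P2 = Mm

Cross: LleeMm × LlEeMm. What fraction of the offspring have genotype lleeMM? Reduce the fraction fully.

P(lleeMM) = 1/32

LleeMm gametes: LeM×2, Lem×2, leM×2, lem×2
LlEeMm gametes: LEM×1, LEm×1, LeM×1, Lem×1, lEM×1, lEm×1, leM×1, lem×1
LleeMm×LlEeMm grid (8·8=64): LLEeMM=2 LLEeMm=4 LLEemm=2 LLeeMM=2 LLeeMm=4 LLeemm=2 LlEeMM=4 LlEeMm=8 LlEemm=4 LleeMM=4 LleeMm=8 Lleemm=4 llEeMM=2 llEeMm=4 llEemm=2 lleeMM=2 lleeMm=4 lleemm=2
lleeMM hits 2/64; gcd=2; 2÷2/64÷2 = 1/32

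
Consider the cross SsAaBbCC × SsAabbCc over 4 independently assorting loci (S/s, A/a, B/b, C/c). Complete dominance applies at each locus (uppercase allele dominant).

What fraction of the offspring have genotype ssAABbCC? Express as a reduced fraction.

P(ssAABbCC) = 1/64

SsAaBbCC gametes: SABC×2, SAbC×2, SaBC×2, SabC×2, sABC×2, sAbC×2, saBC×2, sabC×2
SsAabbCc gametes: SAbC×2, SAbc×2, SabC×2, Sabc×2, sAbC×2, sAbc×2, sabC×2, sabc×2
SsAaBbCC×SsAabbCc grid (16·16=256): SSAABbCC=4 SSAABbCc=4 SSAAbbCC=4 SSAAbbCc=4 SSAaBbCC=8 SSAaBbCc=8 SSAabbCC=8 SSAabbCc=8 SSaaBbCC=4 SSaaBbCc=4 SSaabbCC=4 SSaabbCc=4 SsAABbCC=8 SsAABbCc=8 SsAAbbCC=8 SsAAbbCc=8 SsAaBbCC=16 SsAaBbCc=16 SsAabbCC=16 SsAabbCc=16 SsaaBbCC=8 SsaaBbCc=8 SsaabbCC=8 SsaabbCc=8 ssAABbCC=4 ssAABbCc=4 ssAAbbCC=4 ssAAbbCc=4 ssAaBbCC=8 ssAaBbCc=8 ssAabbCC=8 ssAabbCc=8 ssaaBbCC=4 ssaaBbCc=4 ssaabbCC=4 ssaabbCc=4
ssAABbCC hits 4/256; gcd=4; 4÷4/256÷4 = 1/64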